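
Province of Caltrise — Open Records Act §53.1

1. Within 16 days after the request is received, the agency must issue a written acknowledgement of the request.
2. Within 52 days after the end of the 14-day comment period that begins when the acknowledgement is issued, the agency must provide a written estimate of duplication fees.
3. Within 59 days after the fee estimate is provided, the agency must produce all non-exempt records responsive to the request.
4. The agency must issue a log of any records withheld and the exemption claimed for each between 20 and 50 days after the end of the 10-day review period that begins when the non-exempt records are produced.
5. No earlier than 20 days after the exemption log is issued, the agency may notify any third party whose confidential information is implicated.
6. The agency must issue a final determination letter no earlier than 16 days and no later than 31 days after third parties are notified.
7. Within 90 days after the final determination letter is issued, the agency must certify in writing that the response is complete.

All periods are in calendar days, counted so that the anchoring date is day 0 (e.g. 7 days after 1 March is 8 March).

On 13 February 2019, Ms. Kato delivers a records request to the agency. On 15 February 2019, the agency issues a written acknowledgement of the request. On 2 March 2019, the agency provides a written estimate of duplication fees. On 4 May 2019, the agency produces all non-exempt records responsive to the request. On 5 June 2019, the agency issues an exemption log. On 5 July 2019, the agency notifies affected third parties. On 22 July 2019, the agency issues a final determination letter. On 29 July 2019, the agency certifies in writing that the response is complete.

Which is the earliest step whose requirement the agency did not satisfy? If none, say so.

Step 3

Step 1 — counting 16 days from 13 February 2019 (when the request is received) gives a deadline of 1 March 2019; 15 February 2019 is within that limit.
Step 2 — counting 52 days from 1 March 2019 (end of the 14-day comment period, which began when the acknowledgement is issued on 15 February 2019) gives a deadline of 22 April 2019; 2 March 2019 is within that limit.
Step 3 — counting 59 days from 2 March 2019 (when the fee estimate is provided) gives a deadline of 30 April 2019; 4 May 2019 misses that deadline by 4 days.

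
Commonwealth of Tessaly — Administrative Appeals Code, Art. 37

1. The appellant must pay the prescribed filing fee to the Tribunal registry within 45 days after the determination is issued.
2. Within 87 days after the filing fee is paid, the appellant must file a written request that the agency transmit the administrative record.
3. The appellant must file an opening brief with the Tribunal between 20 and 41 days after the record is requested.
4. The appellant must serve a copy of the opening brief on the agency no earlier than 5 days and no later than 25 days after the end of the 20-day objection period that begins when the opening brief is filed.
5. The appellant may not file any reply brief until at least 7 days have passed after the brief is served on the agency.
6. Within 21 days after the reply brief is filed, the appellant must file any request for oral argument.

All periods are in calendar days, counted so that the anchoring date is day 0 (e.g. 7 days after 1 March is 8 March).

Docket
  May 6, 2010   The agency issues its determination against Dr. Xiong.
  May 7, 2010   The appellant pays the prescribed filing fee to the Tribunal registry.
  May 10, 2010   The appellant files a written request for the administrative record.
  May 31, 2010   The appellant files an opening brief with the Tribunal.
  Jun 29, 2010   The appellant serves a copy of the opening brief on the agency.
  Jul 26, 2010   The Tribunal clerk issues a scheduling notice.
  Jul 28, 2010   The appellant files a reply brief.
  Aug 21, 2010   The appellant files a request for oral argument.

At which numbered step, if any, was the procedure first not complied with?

Step 1 — counting 45 days from May 6, 2010 (when the determination is issued) gives a deadline of Jun 20, 2010; May 7, 2010 is within that limit.
Step 2 — counting 87 days from May 7, 2010 (when the filing fee is paid) gives a deadline of Aug 2, 2010; done May 10, 2010 — timely.
Step 3 — 20 and 41 days from May 10, 2010 (when the record is requested) are May 30, 2010 and Jun 20, 2010 respectively; May 31, 2010 falls inside that range.
Step 4 — 5 and 25 days from Jun 20, 2010 (end of the 20-day objection period, which began when the opening brief is filed on May 31, 2010) are Jun 25, 2010 and Jul 15, 2010 respectively; done Jun 29, 2010 — within the window.
Step 5 — must wait 7 days from Jun 29, 2010 (when the brief is served on the agency), so not before Jul 6, 2010; done Jul 28, 2010, after the minimum wait.
Step 6 — counting 21 days from Jul 28, 2010 (when the reply brief is filed) gives a deadline of Aug 18, 2010; not done until Aug 21, 2010, 3 days after the deadline.
The analysis stops there.

Step 6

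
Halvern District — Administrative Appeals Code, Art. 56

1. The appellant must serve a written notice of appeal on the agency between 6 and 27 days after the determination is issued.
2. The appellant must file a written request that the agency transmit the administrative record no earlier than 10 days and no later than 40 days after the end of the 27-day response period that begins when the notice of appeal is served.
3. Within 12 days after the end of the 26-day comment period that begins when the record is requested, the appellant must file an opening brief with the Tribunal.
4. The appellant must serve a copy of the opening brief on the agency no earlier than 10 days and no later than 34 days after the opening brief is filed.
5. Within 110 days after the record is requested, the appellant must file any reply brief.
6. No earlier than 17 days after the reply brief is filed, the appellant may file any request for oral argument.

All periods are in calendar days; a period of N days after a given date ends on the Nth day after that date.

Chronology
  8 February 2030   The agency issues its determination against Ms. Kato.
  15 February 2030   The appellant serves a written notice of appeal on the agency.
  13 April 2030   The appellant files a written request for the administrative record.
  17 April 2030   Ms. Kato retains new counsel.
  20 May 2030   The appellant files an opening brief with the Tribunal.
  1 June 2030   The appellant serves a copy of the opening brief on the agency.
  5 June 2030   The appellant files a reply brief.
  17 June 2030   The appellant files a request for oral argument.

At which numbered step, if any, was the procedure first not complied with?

Step 1 — 6 and 27 days from 8 February 2030 (when the determination is issued) are 14 February 2030 and 7 March 2030 respectively; done 15 February 2030 — within the window.
Step 2 — 10 and 40 days from 14 March 2030 (end of the 27-day response period, which began when the notice of appeal is served on 15 February 2030) are 24 March 2030 and 23 April 2030 respectively; done 13 April 2030, which is between those dates.
Step 3 — counting 12 days from 9 May 2030 (end of the 26-day comment period, which began when the record is requested on 13 April 2030) gives a deadline of 21 May 2030; completed 20 May 2030, before the deadline.
Step 4 — 10 and 34 days from 20 May 2030 (when the opening brief is filed) are 30 May 2030 and 23 June 2030 respectively; 1 June 2030 falls inside that range.
Step 5 — counting 110 days from 13 April 2030 (when the record is requested) gives a deadline of 1 August 2030; 5 June 2030 is within that limit.
Step 6 — must wait 17 days from 5 June 2030 (when the reply brief is filed), so not before 22 June 2030; acted on 17 June 2030, 5 days prematurely.
No need to go further; step 6 was not satisfied.

Step 6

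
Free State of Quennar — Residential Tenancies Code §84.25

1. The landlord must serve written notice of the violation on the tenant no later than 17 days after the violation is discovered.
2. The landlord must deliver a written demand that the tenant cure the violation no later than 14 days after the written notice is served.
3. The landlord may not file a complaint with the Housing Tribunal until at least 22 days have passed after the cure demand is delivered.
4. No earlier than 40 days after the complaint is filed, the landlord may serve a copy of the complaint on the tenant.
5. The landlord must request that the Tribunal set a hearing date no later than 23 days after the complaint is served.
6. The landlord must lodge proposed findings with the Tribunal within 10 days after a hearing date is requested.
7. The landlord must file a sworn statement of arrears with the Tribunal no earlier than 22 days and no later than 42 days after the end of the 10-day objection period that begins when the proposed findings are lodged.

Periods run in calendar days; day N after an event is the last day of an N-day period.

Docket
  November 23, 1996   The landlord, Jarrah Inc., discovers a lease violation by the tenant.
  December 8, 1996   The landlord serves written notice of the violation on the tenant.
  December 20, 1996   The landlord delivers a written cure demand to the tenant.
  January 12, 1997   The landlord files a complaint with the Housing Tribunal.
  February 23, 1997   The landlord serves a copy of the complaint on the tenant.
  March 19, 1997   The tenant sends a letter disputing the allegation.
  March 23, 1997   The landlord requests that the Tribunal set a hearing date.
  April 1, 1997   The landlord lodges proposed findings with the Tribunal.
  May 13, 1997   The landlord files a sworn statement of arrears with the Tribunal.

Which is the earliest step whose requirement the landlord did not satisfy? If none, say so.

(1) due by November 23, 1996 + 17 days = December 10, 1996; done December 8, 1996 — timely.
(2) due by December 8, 1996 + 14 days = December 22, 1996; December 20, 1996 is within that limit.
(3) permitted from December 20, 1996 + 22 days = January 11, 1997 onward; done January 12, 1997, after the minimum wait.
(4) permitted from January 12, 1997 + 40 days = February 21, 1997 onward; done February 23, 1997, after the minimum wait.
(5) due by February 23, 1997 + 23 days = March 18, 1997; done March 23, 1997 — 5 days late.

Step 5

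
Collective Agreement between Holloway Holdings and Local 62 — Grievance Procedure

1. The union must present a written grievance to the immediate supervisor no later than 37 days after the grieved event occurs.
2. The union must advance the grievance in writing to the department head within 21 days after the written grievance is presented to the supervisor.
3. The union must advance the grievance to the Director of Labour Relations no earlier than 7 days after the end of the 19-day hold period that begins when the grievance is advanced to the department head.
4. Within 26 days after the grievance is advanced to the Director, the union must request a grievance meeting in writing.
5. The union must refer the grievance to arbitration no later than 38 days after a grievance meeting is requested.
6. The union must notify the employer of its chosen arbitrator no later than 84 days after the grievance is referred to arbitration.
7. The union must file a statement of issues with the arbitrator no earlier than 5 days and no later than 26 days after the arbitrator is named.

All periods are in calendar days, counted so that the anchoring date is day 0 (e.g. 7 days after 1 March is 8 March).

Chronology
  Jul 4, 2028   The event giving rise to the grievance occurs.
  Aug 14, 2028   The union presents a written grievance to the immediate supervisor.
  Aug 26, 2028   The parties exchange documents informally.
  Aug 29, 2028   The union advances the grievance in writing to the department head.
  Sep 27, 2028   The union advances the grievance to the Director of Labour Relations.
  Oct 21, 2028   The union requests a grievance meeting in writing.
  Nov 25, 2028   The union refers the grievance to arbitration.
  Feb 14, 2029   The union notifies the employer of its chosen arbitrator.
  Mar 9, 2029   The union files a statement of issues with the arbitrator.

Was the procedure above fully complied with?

Step 1: 37 days after Jul 4, 2028 (when the grieved event occurs) is Aug 10, 2028; done Aug 14, 2028 — 4 days late.
The procedure was therefore not followed at step 1.

No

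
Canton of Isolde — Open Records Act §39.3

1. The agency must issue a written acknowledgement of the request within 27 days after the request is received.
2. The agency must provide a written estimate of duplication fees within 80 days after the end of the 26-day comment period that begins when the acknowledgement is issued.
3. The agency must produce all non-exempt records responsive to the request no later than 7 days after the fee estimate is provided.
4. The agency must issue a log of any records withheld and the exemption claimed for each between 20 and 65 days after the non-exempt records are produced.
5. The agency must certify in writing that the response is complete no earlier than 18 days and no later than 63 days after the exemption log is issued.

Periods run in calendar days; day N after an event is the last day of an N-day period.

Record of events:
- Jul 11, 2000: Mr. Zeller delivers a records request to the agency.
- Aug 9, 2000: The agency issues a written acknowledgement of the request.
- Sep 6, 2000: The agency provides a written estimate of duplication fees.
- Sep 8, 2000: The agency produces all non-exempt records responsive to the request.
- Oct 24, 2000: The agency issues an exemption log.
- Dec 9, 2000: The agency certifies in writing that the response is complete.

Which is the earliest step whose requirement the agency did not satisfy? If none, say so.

(1) due by Jul 11, 2000 + 27 days = Aug 7, 2000; done Aug 9, 2000 — 2 days late.
No need to go further; step 1 was not satisfied.

Step 1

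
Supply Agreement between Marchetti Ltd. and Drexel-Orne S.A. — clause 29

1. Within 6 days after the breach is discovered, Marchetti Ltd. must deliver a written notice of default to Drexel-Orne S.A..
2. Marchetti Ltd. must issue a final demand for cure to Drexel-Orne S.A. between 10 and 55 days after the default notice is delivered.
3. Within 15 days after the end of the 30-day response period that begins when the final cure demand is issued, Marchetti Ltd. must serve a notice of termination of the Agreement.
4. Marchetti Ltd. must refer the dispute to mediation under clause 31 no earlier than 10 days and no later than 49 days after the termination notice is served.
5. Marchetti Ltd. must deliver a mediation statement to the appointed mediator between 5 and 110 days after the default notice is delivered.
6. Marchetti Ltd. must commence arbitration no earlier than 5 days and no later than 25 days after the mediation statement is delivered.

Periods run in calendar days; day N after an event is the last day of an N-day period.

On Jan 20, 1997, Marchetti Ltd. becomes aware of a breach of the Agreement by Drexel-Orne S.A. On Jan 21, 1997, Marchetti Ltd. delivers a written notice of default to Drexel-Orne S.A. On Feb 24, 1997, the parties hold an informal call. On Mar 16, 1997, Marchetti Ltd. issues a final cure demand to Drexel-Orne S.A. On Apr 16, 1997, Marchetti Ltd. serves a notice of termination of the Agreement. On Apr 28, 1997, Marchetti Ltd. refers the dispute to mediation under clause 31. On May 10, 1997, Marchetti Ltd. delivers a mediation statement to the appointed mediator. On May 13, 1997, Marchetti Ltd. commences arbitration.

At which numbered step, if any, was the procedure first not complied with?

Step 1: 6 days after Jan 20, 1997 (when the breach is discovered) is Jan 26, 1997; done Jan 21, 1997 — timely.
Step 2: the window is 10–55 days after Jan 21, 1997 (when the default notice is delivered), so Jan 31, 1997 through Mar 17, 1997; done Mar 16, 1997 — within the window.
Step 3: 15 days after Apr 15, 1997 (end of the 30-day response period, which began when the final cure demand is issued on Mar 16, 1997) is Apr 30, 1997; Apr 16, 1997 is within that limit.
Step 4: the window is 10–49 days after Apr 16, 1997 (when the termination notice is served), so Apr 26, 1997 through Jun 4, 1997; done Apr 28, 1997 — within the window.
Step 5: the window is 5–110 days after Jan 21, 1997 (when the default notice is delivered), so Jan 26, 1997 through May 11, 1997; May 10, 1997 falls inside that range.
Step 6: the window is 5–25 days after May 10, 1997 (when the mediation statement is delivered), so May 15, 1997 through Jun 4, 1997; done May 13, 1997 — 2 days before the window opened.

Step 6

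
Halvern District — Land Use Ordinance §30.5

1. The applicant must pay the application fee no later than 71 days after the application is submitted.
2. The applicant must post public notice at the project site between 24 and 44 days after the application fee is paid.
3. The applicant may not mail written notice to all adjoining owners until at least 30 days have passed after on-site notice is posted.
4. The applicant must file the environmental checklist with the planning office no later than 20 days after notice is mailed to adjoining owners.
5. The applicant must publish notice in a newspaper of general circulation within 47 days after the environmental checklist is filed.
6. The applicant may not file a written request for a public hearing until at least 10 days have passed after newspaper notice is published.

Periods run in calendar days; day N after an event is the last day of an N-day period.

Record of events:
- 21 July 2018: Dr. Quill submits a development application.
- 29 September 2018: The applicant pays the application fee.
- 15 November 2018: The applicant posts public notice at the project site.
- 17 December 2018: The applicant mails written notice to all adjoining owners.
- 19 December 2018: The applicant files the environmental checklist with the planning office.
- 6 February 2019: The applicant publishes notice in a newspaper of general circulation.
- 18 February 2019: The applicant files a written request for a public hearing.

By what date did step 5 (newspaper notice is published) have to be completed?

Step 5 runs from 19 December 2018, when the environmental checklist is filed. 47 days after 19 December 2018 is 4 February 2019.

4 February 2019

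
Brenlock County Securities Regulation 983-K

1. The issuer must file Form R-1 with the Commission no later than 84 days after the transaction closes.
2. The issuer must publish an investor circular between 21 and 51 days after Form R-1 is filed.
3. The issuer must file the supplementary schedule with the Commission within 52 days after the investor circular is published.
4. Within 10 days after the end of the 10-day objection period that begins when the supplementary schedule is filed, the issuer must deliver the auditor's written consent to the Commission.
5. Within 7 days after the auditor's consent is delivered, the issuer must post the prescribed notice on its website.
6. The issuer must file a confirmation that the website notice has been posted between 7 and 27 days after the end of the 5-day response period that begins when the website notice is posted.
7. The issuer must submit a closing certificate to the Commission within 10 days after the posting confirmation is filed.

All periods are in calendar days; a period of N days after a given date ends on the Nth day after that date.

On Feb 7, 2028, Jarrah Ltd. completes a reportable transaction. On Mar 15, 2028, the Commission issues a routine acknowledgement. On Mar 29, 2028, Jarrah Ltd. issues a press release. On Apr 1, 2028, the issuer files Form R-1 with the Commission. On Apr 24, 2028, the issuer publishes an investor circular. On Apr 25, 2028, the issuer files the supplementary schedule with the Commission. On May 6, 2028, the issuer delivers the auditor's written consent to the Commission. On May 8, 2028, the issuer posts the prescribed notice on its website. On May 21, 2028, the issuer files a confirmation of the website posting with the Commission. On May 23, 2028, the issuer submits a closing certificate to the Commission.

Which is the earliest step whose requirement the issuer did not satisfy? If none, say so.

Step 1 — counting 84 days from Feb 7, 2028 (when the transaction closes) gives a deadline of May 1, 2028; completed Apr 1, 2028, before the deadline.
Step 2 — 21 and 51 days from Apr 1, 2028 (when Form R-1 is filed) are Apr 22, 2028 and May 22, 2028 respectively; done Apr 24, 2028 — within the window.
Step 3 — counting 52 days from Apr 24, 2028 (when the investor circular is published) gives a deadline of Jun 15, 2028; done Apr 25, 2028 — timely.
Step 4 — counting 10 days from May 5, 2028 (end of the 10-day objection period, which began when the supplementary schedule is filed on Apr 25, 2028) gives a deadline of May 15, 2028; May 6, 2028 is within that limit.
Step 5 — counting 7 days from May 6, 2028 (when the auditor's consent is delivered) gives a deadline of May 13, 2028; May 8, 2028 is within that limit.
Step 6 — 7 and 27 days from May 13, 2028 (end of the 5-day response period, which began when the website notice is posted on May 8, 2028) are May 20, 2028 and Jun 9, 2028 respectively; done May 21, 2028, which is between those dates.
Step 7 — counting 10 days from May 21, 2028 (when the posting confirmation is filed) gives a deadline of May 31, 2028; done May 23, 2028 — timely.

None — every step was satisfied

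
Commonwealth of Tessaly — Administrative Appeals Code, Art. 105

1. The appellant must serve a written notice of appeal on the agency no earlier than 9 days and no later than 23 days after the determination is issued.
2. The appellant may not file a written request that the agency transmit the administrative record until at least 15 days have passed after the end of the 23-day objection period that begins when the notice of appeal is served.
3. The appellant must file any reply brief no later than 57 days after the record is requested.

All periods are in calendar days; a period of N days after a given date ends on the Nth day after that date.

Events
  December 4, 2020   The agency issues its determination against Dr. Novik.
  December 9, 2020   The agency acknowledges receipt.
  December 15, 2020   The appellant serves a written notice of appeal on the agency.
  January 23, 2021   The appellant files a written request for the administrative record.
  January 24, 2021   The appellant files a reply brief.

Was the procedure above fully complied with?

Yes

Step 1: the window is 9–23 days after December 4, 2020 (when the determination is issued), so December 13, 2020 through December 27, 2020; December 15, 2020 falls inside that range.
Step 2: the earliest permitted date is 15 days after January 7, 2021 (end of the 23-day objection period, which began when the notice of appeal is served on December 15, 2020), i.e. January 22, 2021; January 23, 2021 is on or after that date.
Step 3: 57 days after January 23, 2021 (when the record is requested) is March 21, 2021; completed January 24, 2021, before the deadline.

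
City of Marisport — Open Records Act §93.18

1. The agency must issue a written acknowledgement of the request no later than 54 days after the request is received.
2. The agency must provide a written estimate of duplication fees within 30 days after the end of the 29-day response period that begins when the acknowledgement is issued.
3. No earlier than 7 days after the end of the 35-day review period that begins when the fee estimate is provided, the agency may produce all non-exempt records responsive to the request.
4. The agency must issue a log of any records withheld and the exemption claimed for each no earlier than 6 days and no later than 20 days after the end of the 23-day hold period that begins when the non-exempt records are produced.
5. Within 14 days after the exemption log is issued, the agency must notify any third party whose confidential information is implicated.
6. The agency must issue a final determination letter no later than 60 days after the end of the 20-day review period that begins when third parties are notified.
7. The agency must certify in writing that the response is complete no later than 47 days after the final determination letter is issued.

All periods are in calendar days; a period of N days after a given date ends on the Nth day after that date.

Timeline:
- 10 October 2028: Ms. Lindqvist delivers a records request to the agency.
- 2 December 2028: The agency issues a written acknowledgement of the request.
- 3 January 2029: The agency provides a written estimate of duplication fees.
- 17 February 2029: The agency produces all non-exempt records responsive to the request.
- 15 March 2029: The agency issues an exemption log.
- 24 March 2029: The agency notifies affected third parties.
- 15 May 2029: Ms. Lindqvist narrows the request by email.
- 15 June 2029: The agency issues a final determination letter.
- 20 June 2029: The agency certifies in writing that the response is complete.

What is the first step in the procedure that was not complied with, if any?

Step 4

Step 1: 54 days after 10 October 2028 (when the request is received) is 3 December 2028; 2 December 2028 is within that limit.
Step 2: 30 days after 31 December 2028 (end of the 29-day response period, which began when the acknowledgement is issued on 2 December 2028) is 30 January 2029; completed 3 January 2029, before the deadline.
Step 3: the earliest permitted date is 7 days after 7 February 2029 (end of the 35-day review period, which began when the fee estimate is provided on 3 January 2029), i.e. 14 February 2029; done 17 February 2029 — permitted.
Step 4: the window is 6–20 days after 12 March 2029 (end of the 23-day hold period, which began when the non-exempt records are produced on 17 February 2029), so 18 March 2029 through 1 April 2029; done 15 March 2029 — 3 days before the window opened.
The analysis stops there.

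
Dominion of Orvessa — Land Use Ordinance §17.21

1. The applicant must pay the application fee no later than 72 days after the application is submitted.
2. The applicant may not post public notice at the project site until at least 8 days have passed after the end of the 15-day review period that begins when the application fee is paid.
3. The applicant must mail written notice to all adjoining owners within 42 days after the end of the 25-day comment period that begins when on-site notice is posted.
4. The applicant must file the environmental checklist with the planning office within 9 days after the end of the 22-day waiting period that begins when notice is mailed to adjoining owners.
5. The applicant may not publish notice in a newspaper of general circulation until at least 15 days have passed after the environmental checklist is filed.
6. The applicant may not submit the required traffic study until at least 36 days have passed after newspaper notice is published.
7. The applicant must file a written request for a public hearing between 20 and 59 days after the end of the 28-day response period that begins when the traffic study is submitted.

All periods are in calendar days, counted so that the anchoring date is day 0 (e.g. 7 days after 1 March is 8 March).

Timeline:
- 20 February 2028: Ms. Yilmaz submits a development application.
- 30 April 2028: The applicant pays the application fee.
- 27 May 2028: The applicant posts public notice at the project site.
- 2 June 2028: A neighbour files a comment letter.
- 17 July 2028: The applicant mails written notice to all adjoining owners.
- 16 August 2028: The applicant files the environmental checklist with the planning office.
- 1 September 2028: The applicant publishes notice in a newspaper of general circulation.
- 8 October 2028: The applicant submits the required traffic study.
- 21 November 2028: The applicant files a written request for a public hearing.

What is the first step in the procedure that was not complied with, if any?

Step 7

(1) due by 20 February 2028 + 72 days = 2 May 2028; done 30 April 2028 — timely.
(2) permitted from 15 May 2028 + 8 days = 23 May 2028 onward; 27 May 2028 is on or after that date.
(3) due by 21 June 2028 + 42 days = 2 August 2028; 17 July 2028 is within that limit.
(4) due by 8 August 2028 + 9 days = 17 August 2028; done 16 August 2028 — timely.
(5) permitted from 16 August 2028 + 15 days = 31 August 2028 onward; done 1 September 2028, after the minimum wait.
(6) permitted from 1 September 2028 + 36 days = 7 October 2028 onward; done 8 October 2028 — permitted.
(7) the permitted window runs from 5 November 2028 + 20 = 25 November 2028 to 5 November 2028 + 59 = 3 January 2029; done 21 November 2028 — 4 days before the window opened.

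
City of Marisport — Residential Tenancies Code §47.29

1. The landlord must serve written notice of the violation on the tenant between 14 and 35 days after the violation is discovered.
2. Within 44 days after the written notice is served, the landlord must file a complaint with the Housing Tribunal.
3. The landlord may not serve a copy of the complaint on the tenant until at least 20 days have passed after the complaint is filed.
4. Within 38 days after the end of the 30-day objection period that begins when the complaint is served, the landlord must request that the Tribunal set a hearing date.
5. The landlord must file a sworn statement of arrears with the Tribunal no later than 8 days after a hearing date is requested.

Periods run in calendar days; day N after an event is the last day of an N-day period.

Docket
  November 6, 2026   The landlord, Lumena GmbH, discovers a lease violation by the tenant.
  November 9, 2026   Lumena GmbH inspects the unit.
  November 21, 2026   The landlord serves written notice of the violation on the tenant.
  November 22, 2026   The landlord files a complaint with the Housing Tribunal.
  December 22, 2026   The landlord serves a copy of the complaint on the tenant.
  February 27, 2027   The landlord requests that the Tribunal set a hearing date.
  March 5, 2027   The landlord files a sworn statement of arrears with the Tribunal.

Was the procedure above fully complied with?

Yes

(1) the permitted window runs from November 6, 2026 + 14 = November 20, 2026 to November 6, 2026 + 35 = December 11, 2026; done November 21, 2026 — within the window.
(2) due by November 21, 2026 + 44 days = January 4, 2027; done November 22, 2026 — timely.
(3) permitted from November 22, 2026 + 20 days = December 12, 2026 onward; done December 22, 2026 — permitted.
(4) due by January 21, 2027 + 38 days = February 28, 2027; February 27, 2027 is within that limit.
(5) due by February 27, 2027 + 8 days = March 7, 2027; completed March 5, 2027, before the deadline.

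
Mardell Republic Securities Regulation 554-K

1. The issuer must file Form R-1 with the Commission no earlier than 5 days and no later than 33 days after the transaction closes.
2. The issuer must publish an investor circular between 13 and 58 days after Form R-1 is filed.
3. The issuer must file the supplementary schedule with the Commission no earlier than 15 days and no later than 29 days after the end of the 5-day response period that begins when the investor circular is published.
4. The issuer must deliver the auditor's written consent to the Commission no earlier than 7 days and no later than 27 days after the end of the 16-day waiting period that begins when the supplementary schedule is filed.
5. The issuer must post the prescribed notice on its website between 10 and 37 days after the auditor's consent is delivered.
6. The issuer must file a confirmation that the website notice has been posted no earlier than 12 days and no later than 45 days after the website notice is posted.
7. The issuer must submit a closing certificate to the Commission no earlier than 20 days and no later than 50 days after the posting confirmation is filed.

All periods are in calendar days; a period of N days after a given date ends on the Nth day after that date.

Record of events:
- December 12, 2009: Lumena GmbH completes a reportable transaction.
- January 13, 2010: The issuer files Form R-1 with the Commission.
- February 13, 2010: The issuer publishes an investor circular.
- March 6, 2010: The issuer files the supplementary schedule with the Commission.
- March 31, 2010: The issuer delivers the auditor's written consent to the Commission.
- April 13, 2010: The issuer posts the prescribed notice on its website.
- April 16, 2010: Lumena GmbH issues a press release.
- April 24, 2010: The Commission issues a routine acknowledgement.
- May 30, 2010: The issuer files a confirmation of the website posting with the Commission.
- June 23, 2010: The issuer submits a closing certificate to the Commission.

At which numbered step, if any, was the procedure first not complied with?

Step 6

Step 1: the window is 5–33 days after December 12, 2009 (when the transaction closes), so December 17, 2009 through January 14, 2010; January 13, 2010 falls inside that range.
Step 2: the window is 13–58 days after January 13, 2010 (when Form R-1 is filed), so January 26, 2010 through March 12, 2010; February 13, 2010 falls inside that range.
Step 3: the window is 15–29 days after February 18, 2010 (end of the 5-day response period, which began when the investor circular is published on February 13, 2010), so March 5, 2010 through March 19, 2010; March 6, 2010 falls inside that range.
Step 4: the window is 7–27 days after March 22, 2010 (end of the 16-day waiting period, which began when the supplementary schedule is filed on March 6, 2010), so March 29, 2010 through April 18, 2010; March 31, 2010 falls inside that range.
Step 5: the window is 10–37 days after March 31, 2010 (when the auditor's consent is delivered), so April 10, 2010 through May 7, 2010; April 13, 2010 falls inside that range.
Step 6: the window is 12–45 days after April 13, 2010 (when the website notice is posted), so April 25, 2010 through May 28, 2010; done May 30, 2010 — 2 days after the window closed.
The procedure was therefore not followed at step 6.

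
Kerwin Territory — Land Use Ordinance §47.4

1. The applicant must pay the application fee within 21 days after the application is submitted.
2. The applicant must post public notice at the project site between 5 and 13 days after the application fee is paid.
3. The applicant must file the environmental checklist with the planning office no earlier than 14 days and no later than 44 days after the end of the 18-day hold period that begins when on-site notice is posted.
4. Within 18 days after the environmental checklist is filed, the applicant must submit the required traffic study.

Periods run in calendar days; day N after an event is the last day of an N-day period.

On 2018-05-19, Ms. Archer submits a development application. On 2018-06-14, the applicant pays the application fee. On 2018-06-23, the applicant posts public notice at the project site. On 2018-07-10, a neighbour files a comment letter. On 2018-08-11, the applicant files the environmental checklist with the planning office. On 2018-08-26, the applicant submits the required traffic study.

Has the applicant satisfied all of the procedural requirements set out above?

(1) due by 2018-05-19 + 21 days = 2018-06-09; not done until 2018-06-14, 5 days after the deadline.

No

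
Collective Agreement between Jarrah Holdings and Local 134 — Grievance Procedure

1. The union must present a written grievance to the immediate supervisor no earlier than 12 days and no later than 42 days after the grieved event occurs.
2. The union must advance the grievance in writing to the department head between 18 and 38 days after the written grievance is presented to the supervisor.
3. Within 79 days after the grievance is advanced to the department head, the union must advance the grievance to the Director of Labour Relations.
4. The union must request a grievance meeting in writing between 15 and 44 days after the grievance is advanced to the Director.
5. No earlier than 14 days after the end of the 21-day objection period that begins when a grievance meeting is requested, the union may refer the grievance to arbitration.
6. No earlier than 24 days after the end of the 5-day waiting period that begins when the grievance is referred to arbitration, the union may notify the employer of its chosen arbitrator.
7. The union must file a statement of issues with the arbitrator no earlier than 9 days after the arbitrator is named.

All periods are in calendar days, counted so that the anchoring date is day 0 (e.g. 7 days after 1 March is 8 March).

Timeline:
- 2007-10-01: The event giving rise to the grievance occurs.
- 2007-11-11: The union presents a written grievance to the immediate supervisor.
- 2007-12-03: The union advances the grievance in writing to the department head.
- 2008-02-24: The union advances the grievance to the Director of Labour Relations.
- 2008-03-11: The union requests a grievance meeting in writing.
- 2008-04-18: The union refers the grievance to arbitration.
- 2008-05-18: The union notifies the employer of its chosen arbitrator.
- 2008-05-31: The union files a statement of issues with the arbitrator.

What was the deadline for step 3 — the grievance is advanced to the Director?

Step 3 runs from 2007-12-03, when the grievance is advanced to the department head. 79 days after 2007-12-03 is 2008-02-20.

2008-02-20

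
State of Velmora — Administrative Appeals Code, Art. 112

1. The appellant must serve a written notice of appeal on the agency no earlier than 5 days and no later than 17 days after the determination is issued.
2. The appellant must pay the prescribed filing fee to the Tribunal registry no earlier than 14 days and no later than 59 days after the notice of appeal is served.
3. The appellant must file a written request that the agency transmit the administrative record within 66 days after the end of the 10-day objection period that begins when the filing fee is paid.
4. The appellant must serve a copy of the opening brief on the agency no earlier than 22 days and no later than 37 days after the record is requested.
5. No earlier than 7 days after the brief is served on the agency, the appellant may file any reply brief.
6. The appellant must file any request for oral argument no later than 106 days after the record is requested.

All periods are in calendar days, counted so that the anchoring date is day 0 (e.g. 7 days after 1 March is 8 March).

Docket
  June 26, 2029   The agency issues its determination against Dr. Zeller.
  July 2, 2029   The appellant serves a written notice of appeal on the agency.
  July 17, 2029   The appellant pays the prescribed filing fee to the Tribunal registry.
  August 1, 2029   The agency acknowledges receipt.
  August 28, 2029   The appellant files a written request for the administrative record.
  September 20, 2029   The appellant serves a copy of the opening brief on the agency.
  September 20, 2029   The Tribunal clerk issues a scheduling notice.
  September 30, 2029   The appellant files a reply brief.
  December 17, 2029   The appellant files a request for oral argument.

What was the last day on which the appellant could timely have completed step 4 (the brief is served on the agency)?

Step 4 runs from August 28, 2029, when the record is requested. The window is 22–37 days after August 28, 2029; it closes on October 4, 2029.

October 4, 2029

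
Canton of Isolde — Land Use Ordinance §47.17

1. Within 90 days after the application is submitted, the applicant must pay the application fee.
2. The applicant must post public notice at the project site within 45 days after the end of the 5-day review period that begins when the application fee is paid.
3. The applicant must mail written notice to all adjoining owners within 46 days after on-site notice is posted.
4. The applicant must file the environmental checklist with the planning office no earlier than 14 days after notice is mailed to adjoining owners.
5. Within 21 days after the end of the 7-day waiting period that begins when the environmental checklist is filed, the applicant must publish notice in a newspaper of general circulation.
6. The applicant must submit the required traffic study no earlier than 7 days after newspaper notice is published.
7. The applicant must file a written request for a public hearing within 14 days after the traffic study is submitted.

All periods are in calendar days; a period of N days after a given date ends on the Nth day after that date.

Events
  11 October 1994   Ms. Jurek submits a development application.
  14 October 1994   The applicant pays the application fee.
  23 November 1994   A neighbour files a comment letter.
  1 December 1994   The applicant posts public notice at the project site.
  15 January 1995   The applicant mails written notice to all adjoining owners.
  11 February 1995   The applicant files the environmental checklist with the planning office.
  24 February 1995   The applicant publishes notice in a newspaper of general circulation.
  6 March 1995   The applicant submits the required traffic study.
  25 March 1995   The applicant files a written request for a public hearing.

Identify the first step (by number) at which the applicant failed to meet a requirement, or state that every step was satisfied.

(1) due by 11 October 1994 + 90 days = 9 January 1995; done 14 October 1994 — timely.
(2) due by 19 October 1994 + 45 days = 3 December 1994; completed 1 December 1994, before the deadline.
(3) due by 1 December 1994 + 46 days = 16 January 1995; done 15 January 1995 — timely.
(4) permitted from 15 January 1995 + 14 days = 29 January 1995 onward; done 11 February 1995, after the minimum wait.
(5) due by 18 February 1995 + 21 days = 11 March 1995; done 24 February 1995 — timely.
(6) permitted from 24 February 1995 + 7 days = 3 March 1995 onward; done 6 March 1995 — permitted.
(7) due by 6 March 1995 + 14 days = 20 March 1995; done 25 March 1995 — 5 days late.
The procedure was therefore not followed at step 7.

Step 7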